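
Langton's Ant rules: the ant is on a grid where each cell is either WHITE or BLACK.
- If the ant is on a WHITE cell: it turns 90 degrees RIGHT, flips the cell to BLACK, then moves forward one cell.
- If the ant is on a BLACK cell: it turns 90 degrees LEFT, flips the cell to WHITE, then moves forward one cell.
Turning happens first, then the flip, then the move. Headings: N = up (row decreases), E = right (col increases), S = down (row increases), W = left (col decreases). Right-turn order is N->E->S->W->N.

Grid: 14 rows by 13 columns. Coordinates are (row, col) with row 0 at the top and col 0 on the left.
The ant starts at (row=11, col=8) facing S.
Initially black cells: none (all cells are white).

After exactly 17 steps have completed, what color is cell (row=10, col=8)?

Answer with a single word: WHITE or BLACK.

Answer: WHITE

Derivation:
Step 1: on WHITE (11,8): turn R to W, flip to black, move to (11,7). |black|=1
Step 2: on WHITE (11,7): turn R to N, flip to black, move to (10,7). |black|=2
Step 3: on WHITE (10,7): turn R to E, flip to black, move to (10,8). |black|=3
Step 4: on WHITE (10,8): turn R to S, flip to black, move to (11,8). |black|=4
Step 5: on BLACK (11,8): turn L to E, flip to white, move to (11,9). |black|=3
Step 6: on WHITE (11,9): turn R to S, flip to black, move to (12,9). |black|=4
Step 7: on WHITE (12,9): turn R to W, flip to black, move to (12,8). |black|=5
Step 8: on WHITE (12,8): turn R to N, flip to black, move to (11,8). |black|=6
Step 9: on WHITE (11,8): turn R to E, flip to black, move to (11,9). |black|=7
Step 10: on BLACK (11,9): turn L to N, flip to white, move to (10,9). |black|=6
Step 11: on WHITE (10,9): turn R to E, flip to black, move to (10,10). |black|=7
Step 12: on WHITE (10,10): turn R to S, flip to black, move to (11,10). |black|=8
Step 13: on WHITE (11,10): turn R to W, flip to black, move to (11,9). |black|=9
Step 14: on WHITE (11,9): turn R to N, flip to black, move to (10,9). |black|=10
Step 15: on BLACK (10,9): turn L to W, flip to white, move to (10,8). |black|=9
Step 16: on BLACK (10,8): turn L to S, flip to white, move to (11,8). |black|=8
Step 17: on BLACK (11,8): turn L to E, flip to white, move to (11,9). |black|=7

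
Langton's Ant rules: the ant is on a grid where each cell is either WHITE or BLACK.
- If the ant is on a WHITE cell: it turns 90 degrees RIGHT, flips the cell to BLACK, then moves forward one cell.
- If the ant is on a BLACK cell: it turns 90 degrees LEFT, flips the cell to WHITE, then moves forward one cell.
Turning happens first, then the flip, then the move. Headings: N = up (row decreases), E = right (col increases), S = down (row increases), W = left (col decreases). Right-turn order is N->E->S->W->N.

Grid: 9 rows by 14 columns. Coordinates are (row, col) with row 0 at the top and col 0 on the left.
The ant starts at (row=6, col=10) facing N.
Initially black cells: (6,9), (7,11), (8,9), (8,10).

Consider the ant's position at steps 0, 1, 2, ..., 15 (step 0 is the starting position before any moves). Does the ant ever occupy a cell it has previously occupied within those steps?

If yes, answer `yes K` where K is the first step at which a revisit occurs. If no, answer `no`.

Answer: yes 6

Derivation:
Step 1: on WHITE (6,10): turn R to E, flip to black, move to (6,11). |black|=5 — new cell
Step 2: on WHITE (6,11): turn R to S, flip to black, move to (7,11). |black|=6 — new cell
Step 3: on BLACK (7,11): turn L to E, flip to white, move to (7,12). |black|=5 — new cell
Step 4: on WHITE (7,12): turn R to S, flip to black, move to (8,12). |black|=6 — new cell
Step 5: on WHITE (8,12): turn R to W, flip to black, move to (8,11). |black|=7 — new cell
Step 6: on WHITE (8,11): turn R to N, flip to black, move to (7,11). |black|=8 — REVISIT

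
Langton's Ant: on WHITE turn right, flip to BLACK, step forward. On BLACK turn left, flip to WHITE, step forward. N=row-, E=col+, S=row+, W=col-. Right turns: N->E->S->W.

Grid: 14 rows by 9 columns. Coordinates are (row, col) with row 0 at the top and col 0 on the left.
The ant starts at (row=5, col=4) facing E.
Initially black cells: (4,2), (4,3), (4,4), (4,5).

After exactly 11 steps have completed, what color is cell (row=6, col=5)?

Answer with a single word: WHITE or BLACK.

Answer: BLACK

Derivation:
Step 1: on WHITE (5,4): turn R to S, flip to black, move to (6,4). |black|=5
Step 2: on WHITE (6,4): turn R to W, flip to black, move to (6,3). |black|=6
Step 3: on WHITE (6,3): turn R to N, flip to black, move to (5,3). |black|=7
Step 4: on WHITE (5,3): turn R to E, flip to black, move to (5,4). |black|=8
Step 5: on BLACK (5,4): turn L to N, flip to white, move to (4,4). |black|=7
Step 6: on BLACK (4,4): turn L to W, flip to white, move to (4,3). |black|=6
Step 7: on BLACK (4,3): turn L to S, flip to white, move to (5,3). |black|=5
Step 8: on BLACK (5,3): turn L to E, flip to white, move to (5,4). |black|=4
Step 9: on WHITE (5,4): turn R to S, flip to black, move to (6,4). |black|=5
Step 10: on BLACK (6,4): turn L to E, flip to white, move to (6,5). |black|=4
Step 11: on WHITE (6,5): turn R to S, flip to black, move to (7,5). |black|=5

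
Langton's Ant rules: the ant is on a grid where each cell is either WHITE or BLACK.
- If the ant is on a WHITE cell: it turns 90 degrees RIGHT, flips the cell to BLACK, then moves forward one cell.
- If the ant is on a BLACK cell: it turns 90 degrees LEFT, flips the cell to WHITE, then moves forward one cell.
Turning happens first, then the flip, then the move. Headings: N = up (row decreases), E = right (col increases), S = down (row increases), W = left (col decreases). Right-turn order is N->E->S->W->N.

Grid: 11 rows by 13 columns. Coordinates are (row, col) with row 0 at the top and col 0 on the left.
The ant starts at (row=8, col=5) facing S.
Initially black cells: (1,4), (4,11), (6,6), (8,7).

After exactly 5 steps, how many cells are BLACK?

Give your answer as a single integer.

Step 1: on WHITE (8,5): turn R to W, flip to black, move to (8,4). |black|=5
Step 2: on WHITE (8,4): turn R to N, flip to black, move to (7,4). |black|=6
Step 3: on WHITE (7,4): turn R to E, flip to black, move to (7,5). |black|=7
Step 4: on WHITE (7,5): turn R to S, flip to black, move to (8,5). |black|=8
Step 5: on BLACK (8,5): turn L to E, flip to white, move to (8,6). |black|=7

Answer: 7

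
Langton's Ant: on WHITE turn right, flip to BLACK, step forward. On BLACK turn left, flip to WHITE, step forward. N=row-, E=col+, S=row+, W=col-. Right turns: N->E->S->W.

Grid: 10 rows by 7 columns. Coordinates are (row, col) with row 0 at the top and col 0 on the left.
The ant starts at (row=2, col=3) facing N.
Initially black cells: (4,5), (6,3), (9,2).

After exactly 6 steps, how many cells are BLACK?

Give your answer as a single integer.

Answer: 7

Derivation:
Step 1: on WHITE (2,3): turn R to E, flip to black, move to (2,4). |black|=4
Step 2: on WHITE (2,4): turn R to S, flip to black, move to (3,4). |black|=5
Step 3: on WHITE (3,4): turn R to W, flip to black, move to (3,3). |black|=6
Step 4: on WHITE (3,3): turn R to N, flip to black, move to (2,3). |black|=7
Step 5: on BLACK (2,3): turn L to W, flip to white, move to (2,2). |black|=6
Step 6: on WHITE (2,2): turn R to N, flip to black, move to (1,2). |black|=7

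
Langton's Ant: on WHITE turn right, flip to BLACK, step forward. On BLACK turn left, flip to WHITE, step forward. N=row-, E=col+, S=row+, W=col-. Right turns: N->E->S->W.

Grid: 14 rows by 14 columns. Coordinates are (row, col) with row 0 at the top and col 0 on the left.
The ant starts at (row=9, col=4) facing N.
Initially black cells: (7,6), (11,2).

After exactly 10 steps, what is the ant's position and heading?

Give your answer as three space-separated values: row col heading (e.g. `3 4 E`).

Step 1: on WHITE (9,4): turn R to E, flip to black, move to (9,5). |black|=3
Step 2: on WHITE (9,5): turn R to S, flip to black, move to (10,5). |black|=4
Step 3: on WHITE (10,5): turn R to W, flip to black, move to (10,4). |black|=5
Step 4: on WHITE (10,4): turn R to N, flip to black, move to (9,4). |black|=6
Step 5: on BLACK (9,4): turn L to W, flip to white, move to (9,3). |black|=5
Step 6: on WHITE (9,3): turn R to N, flip to black, move to (8,3). |black|=6
Step 7: on WHITE (8,3): turn R to E, flip to black, move to (8,4). |black|=7
Step 8: on WHITE (8,4): turn R to S, flip to black, move to (9,4). |black|=8
Step 9: on WHITE (9,4): turn R to W, flip to black, move to (9,3). |black|=9
Step 10: on BLACK (9,3): turn L to S, flip to white, move to (10,3). |black|=8

Answer: 10 3 S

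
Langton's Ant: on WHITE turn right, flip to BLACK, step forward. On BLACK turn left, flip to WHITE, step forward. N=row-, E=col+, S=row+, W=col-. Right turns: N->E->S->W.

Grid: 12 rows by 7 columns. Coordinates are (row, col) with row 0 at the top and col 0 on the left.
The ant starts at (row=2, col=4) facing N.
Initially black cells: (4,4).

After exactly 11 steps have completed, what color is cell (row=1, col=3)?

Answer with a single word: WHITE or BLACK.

Answer: BLACK

Derivation:
Step 1: on WHITE (2,4): turn R to E, flip to black, move to (2,5). |black|=2
Step 2: on WHITE (2,5): turn R to S, flip to black, move to (3,5). |black|=3
Step 3: on WHITE (3,5): turn R to W, flip to black, move to (3,4). |black|=4
Step 4: on WHITE (3,4): turn R to N, flip to black, move to (2,4). |black|=5
Step 5: on BLACK (2,4): turn L to W, flip to white, move to (2,3). |black|=4
Step 6: on WHITE (2,3): turn R to N, flip to black, move to (1,3). |black|=5
Step 7: on WHITE (1,3): turn R to E, flip to black, move to (1,4). |black|=6
Step 8: on WHITE (1,4): turn R to S, flip to black, move to (2,4). |black|=7
Step 9: on WHITE (2,4): turn R to W, flip to black, move to (2,3). |black|=8
Step 10: on BLACK (2,3): turn L to S, flip to white, move to (3,3). |black|=7
Step 11: on WHITE (3,3): turn R to W, flip to black, move to (3,2). |black|=8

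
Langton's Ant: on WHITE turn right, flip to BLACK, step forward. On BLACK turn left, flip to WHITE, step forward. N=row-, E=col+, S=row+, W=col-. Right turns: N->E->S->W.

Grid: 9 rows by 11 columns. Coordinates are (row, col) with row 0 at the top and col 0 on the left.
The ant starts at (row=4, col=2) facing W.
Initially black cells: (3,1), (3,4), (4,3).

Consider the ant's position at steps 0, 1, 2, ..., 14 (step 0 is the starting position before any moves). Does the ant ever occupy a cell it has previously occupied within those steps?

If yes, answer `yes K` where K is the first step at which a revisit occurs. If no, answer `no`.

Answer: yes 7

Derivation:
Step 1: on WHITE (4,2): turn R to N, flip to black, move to (3,2). |black|=4 — new cell
Step 2: on WHITE (3,2): turn R to E, flip to black, move to (3,3). |black|=5 — new cell
Step 3: on WHITE (3,3): turn R to S, flip to black, move to (4,3). |black|=6 — new cell
Step 4: on BLACK (4,3): turn L to E, flip to white, move to (4,4). |black|=5 — new cell
Step 5: on WHITE (4,4): turn R to S, flip to black, move to (5,4). |black|=6 — new cell
Step 6: on WHITE (5,4): turn R to W, flip to black, move to (5,3). |black|=7 — new cell
Step 7: on WHITE (5,3): turn R to N, flip to black, move to (4,3). |black|=8 — REVISIT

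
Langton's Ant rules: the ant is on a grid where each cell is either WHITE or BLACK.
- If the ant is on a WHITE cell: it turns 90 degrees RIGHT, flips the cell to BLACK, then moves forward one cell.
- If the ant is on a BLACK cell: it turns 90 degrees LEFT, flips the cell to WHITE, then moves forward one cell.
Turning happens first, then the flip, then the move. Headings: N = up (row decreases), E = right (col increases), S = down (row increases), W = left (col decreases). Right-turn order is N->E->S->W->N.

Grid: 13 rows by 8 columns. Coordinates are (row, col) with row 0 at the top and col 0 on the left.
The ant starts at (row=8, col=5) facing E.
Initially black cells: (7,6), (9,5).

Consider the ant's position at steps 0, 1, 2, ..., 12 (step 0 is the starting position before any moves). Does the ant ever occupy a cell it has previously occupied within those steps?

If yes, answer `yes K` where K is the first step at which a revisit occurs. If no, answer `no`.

Step 1: on WHITE (8,5): turn R to S, flip to black, move to (9,5). |black|=3 — new cell
Step 2: on BLACK (9,5): turn L to E, flip to white, move to (9,6). |black|=2 — new cell
Step 3: on WHITE (9,6): turn R to S, flip to black, move to (10,6). |black|=3 — new cell
Step 4: on WHITE (10,6): turn R to W, flip to black, move to (10,5). |black|=4 — new cell
Step 5: on WHITE (10,5): turn R to N, flip to black, move to (9,5). |black|=5 — REVISIT

Answer: yes 5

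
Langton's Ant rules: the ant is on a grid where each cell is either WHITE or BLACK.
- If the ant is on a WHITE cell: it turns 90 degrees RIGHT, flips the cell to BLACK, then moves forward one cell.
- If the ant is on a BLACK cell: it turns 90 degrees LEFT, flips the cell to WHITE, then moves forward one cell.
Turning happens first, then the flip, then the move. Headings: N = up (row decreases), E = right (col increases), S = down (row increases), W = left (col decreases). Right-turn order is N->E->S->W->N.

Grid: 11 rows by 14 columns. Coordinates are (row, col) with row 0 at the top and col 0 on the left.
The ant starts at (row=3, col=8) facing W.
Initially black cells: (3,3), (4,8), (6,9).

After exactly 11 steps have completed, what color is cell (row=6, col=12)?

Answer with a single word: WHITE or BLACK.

Step 1: on WHITE (3,8): turn R to N, flip to black, move to (2,8). |black|=4
Step 2: on WHITE (2,8): turn R to E, flip to black, move to (2,9). |black|=5
Step 3: on WHITE (2,9): turn R to S, flip to black, move to (3,9). |black|=6
Step 4: on WHITE (3,9): turn R to W, flip to black, move to (3,8). |black|=7
Step 5: on BLACK (3,8): turn L to S, flip to white, move to (4,8). |black|=6
Step 6: on BLACK (4,8): turn L to E, flip to white, move to (4,9). |black|=5
Step 7: on WHITE (4,9): turn R to S, flip to black, move to (5,9). |black|=6
Step 8: on WHITE (5,9): turn R to W, flip to black, move to (5,8). |black|=7
Step 9: on WHITE (5,8): turn R to N, flip to black, move to (4,8). |black|=8
Step 10: on WHITE (4,8): turn R to E, flip to black, move to (4,9). |black|=9
Step 11: on BLACK (4,9): turn L to N, flip to white, move to (3,9). |black|=8

Answer: WHITE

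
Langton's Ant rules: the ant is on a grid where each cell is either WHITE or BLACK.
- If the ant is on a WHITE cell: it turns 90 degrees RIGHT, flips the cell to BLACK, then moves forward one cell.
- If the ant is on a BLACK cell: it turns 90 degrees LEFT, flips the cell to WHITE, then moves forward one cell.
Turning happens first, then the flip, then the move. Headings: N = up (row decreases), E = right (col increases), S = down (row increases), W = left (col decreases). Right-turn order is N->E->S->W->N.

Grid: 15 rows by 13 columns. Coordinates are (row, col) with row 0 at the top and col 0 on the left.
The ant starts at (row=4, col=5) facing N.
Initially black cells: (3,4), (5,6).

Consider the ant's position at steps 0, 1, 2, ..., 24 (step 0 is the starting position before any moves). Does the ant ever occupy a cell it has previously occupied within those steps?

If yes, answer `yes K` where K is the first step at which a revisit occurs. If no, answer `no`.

Step 1: on WHITE (4,5): turn R to E, flip to black, move to (4,6). |black|=3 — new cell
Step 2: on WHITE (4,6): turn R to S, flip to black, move to (5,6). |black|=4 — new cell
Step 3: on BLACK (5,6): turn L to E, flip to white, move to (5,7). |black|=3 — new cell
Step 4: on WHITE (5,7): turn R to S, flip to black, move to (6,7). |black|=4 — new cell
Step 5: on WHITE (6,7): turn R to W, flip to black, move to (6,6). |black|=5 — new cell
Step 6: on WHITE (6,6): turn R to N, flip to black, move to (5,6). |black|=6 — REVISIT

Answer: yes 6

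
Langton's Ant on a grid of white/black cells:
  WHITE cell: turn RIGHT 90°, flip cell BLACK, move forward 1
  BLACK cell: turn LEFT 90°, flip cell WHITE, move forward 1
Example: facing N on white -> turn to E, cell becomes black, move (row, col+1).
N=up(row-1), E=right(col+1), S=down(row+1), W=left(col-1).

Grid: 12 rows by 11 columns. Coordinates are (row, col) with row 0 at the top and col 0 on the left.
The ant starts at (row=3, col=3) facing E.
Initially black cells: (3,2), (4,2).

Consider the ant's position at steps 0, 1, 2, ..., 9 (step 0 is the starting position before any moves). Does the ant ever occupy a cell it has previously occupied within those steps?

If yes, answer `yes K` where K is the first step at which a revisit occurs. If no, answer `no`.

Step 1: on WHITE (3,3): turn R to S, flip to black, move to (4,3). |black|=3 — new cell
Step 2: on WHITE (4,3): turn R to W, flip to black, move to (4,2). |black|=4 — new cell
Step 3: on BLACK (4,2): turn L to S, flip to white, move to (5,2). |black|=3 — new cell
Step 4: on WHITE (5,2): turn R to W, flip to black, move to (5,1). |black|=4 — new cell
Step 5: on WHITE (5,1): turn R to N, flip to black, move to (4,1). |black|=5 — new cell
Step 6: on WHITE (4,1): turn R to E, flip to black, move to (4,2). |black|=6 — REVISIT

Answer: yes 6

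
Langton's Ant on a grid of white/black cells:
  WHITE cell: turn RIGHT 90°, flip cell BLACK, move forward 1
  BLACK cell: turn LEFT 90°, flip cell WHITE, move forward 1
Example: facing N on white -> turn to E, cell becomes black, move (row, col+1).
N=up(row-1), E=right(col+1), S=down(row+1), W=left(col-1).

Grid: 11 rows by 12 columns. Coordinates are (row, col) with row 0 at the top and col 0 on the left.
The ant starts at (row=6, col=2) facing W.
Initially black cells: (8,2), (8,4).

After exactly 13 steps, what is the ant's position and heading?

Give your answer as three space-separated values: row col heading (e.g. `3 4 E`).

Answer: 9 2 S

Derivation:
Step 1: on WHITE (6,2): turn R to N, flip to black, move to (5,2). |black|=3
Step 2: on WHITE (5,2): turn R to E, flip to black, move to (5,3). |black|=4
Step 3: on WHITE (5,3): turn R to S, flip to black, move to (6,3). |black|=5
Step 4: on WHITE (6,3): turn R to W, flip to black, move to (6,2). |black|=6
Step 5: on BLACK (6,2): turn L to S, flip to white, move to (7,2). |black|=5
Step 6: on WHITE (7,2): turn R to W, flip to black, move to (7,1). |black|=6
Step 7: on WHITE (7,1): turn R to N, flip to black, move to (6,1). |black|=7
Step 8: on WHITE (6,1): turn R to E, flip to black, move to (6,2). |black|=8
Step 9: on WHITE (6,2): turn R to S, flip to black, move to (7,2). |black|=9
Step 10: on BLACK (7,2): turn L to E, flip to white, move to (7,3). |black|=8
Step 11: on WHITE (7,3): turn R to S, flip to black, move to (8,3). |black|=9
Step 12: on WHITE (8,3): turn R to W, flip to black, move to (8,2). |black|=10
Step 13: on BLACK (8,2): turn L to S, flip to white, move to (9,2). |black|=9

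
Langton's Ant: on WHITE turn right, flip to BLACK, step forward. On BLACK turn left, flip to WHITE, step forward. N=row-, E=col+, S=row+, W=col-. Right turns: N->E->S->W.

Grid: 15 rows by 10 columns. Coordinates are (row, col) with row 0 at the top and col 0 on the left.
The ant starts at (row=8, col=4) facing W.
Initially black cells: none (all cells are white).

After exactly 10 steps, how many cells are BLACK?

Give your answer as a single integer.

Step 1: on WHITE (8,4): turn R to N, flip to black, move to (7,4). |black|=1
Step 2: on WHITE (7,4): turn R to E, flip to black, move to (7,5). |black|=2
Step 3: on WHITE (7,5): turn R to S, flip to black, move to (8,5). |black|=3
Step 4: on WHITE (8,5): turn R to W, flip to black, move to (8,4). |black|=4
Step 5: on BLACK (8,4): turn L to S, flip to white, move to (9,4). |black|=3
Step 6: on WHITE (9,4): turn R to W, flip to black, move to (9,3). |black|=4
Step 7: on WHITE (9,3): turn R to N, flip to black, move to (8,3). |black|=5
Step 8: on WHITE (8,3): turn R to E, flip to black, move to (8,4). |black|=6
Step 9: on WHITE (8,4): turn R to S, flip to black, move to (9,4). |black|=7
Step 10: on BLACK (9,4): turn L to E, flip to white, move to (9,5). |black|=6

Answer: 6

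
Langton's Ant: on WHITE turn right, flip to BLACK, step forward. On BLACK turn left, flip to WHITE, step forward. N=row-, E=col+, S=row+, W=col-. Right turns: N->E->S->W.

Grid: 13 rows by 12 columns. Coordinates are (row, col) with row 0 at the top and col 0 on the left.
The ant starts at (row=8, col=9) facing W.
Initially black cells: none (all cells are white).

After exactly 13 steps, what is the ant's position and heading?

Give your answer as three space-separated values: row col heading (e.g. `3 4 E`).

Step 1: on WHITE (8,9): turn R to N, flip to black, move to (7,9). |black|=1
Step 2: on WHITE (7,9): turn R to E, flip to black, move to (7,10). |black|=2
Step 3: on WHITE (7,10): turn R to S, flip to black, move to (8,10). |black|=3
Step 4: on WHITE (8,10): turn R to W, flip to black, move to (8,9). |black|=4
Step 5: on BLACK (8,9): turn L to S, flip to white, move to (9,9). |black|=3
Step 6: on WHITE (9,9): turn R to W, flip to black, move to (9,8). |black|=4
Step 7: on WHITE (9,8): turn R to N, flip to black, move to (8,8). |black|=5
Step 8: on WHITE (8,8): turn R to E, flip to black, move to (8,9). |black|=6
Step 9: on WHITE (8,9): turn R to S, flip to black, move to (9,9). |black|=7
Step 10: on BLACK (9,9): turn L to E, flip to white, move to (9,10). |black|=6
Step 11: on WHITE (9,10): turn R to S, flip to black, move to (10,10). |black|=7
Step 12: on WHITE (10,10): turn R to W, flip to black, move to (10,9). |black|=8
Step 13: on WHITE (10,9): turn R to N, flip to black, move to (9,9). |black|=9

Answer: 9 9 N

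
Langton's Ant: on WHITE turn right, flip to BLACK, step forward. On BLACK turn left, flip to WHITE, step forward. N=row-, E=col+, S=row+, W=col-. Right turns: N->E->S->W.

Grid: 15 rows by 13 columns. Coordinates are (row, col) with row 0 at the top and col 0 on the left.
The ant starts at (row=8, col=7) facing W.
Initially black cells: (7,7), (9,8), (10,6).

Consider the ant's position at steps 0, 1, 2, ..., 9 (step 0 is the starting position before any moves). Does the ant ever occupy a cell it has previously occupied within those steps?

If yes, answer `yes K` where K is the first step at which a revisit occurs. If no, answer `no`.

Step 1: on WHITE (8,7): turn R to N, flip to black, move to (7,7). |black|=4 — new cell
Step 2: on BLACK (7,7): turn L to W, flip to white, move to (7,6). |black|=3 — new cell
Step 3: on WHITE (7,6): turn R to N, flip to black, move to (6,6). |black|=4 — new cell
Step 4: on WHITE (6,6): turn R to E, flip to black, move to (6,7). |black|=5 — new cell
Step 5: on WHITE (6,7): turn R to S, flip to black, move to (7,7). |black|=6 — REVISIT

Answer: yes 5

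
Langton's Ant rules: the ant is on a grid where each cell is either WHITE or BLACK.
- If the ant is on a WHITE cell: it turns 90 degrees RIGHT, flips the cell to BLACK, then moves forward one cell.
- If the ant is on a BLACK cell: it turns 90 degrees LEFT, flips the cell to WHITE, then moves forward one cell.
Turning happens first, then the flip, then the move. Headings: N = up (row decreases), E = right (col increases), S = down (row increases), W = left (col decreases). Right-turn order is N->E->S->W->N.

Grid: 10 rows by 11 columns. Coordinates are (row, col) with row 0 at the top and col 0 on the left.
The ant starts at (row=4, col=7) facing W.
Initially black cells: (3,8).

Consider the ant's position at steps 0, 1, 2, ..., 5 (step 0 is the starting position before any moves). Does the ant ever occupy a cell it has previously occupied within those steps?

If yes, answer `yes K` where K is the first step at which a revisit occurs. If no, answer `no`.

Step 1: on WHITE (4,7): turn R to N, flip to black, move to (3,7). |black|=2 — new cell
Step 2: on WHITE (3,7): turn R to E, flip to black, move to (3,8). |black|=3 — new cell
Step 3: on BLACK (3,8): turn L to N, flip to white, move to (2,8). |black|=2 — new cell
Step 4: on WHITE (2,8): turn R to E, flip to black, move to (2,9). |black|=3 — new cell
Step 5: on WHITE (2,9): turn R to S, flip to black, move to (3,9). |black|=4 — new cell
No revisit within 5 steps.

Answer: no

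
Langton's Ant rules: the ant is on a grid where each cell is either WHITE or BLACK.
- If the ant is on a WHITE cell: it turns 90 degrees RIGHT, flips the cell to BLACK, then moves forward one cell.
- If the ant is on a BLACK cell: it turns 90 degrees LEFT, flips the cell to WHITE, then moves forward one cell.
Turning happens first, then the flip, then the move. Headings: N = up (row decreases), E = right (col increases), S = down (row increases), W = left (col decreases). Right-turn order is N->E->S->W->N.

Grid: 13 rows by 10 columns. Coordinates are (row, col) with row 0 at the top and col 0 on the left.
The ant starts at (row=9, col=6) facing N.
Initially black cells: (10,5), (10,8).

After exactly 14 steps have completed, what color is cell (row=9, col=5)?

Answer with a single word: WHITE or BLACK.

Step 1: on WHITE (9,6): turn R to E, flip to black, move to (9,7). |black|=3
Step 2: on WHITE (9,7): turn R to S, flip to black, move to (10,7). |black|=4
Step 3: on WHITE (10,7): turn R to W, flip to black, move to (10,6). |black|=5
Step 4: on WHITE (10,6): turn R to N, flip to black, move to (9,6). |black|=6
Step 5: on BLACK (9,6): turn L to W, flip to white, move to (9,5). |black|=5
Step 6: on WHITE (9,5): turn R to N, flip to black, move to (8,5). |black|=6
Step 7: on WHITE (8,5): turn R to E, flip to black, move to (8,6). |black|=7
Step 8: on WHITE (8,6): turn R to S, flip to black, move to (9,6). |black|=8
Step 9: on WHITE (9,6): turn R to W, flip to black, move to (9,5). |black|=9
Step 10: on BLACK (9,5): turn L to S, flip to white, move to (10,5). |black|=8
Step 11: on BLACK (10,5): turn L to E, flip to white, move to (10,6). |black|=7
Step 12: on BLACK (10,6): turn L to N, flip to white, move to (9,6). |black|=6
Step 13: on BLACK (9,6): turn L to W, flip to white, move to (9,5). |black|=5
Step 14: on WHITE (9,5): turn R to N, flip to black, move to (8,5). |black|=6

Answer: BLACK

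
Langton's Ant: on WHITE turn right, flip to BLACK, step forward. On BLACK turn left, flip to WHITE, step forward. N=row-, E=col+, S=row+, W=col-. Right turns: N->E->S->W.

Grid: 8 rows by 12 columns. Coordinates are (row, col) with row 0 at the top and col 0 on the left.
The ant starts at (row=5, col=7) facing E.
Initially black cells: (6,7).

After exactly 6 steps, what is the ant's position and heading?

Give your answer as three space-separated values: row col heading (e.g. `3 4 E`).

Answer: 6 8 E

Derivation:
Step 1: on WHITE (5,7): turn R to S, flip to black, move to (6,7). |black|=2
Step 2: on BLACK (6,7): turn L to E, flip to white, move to (6,8). |black|=1
Step 3: on WHITE (6,8): turn R to S, flip to black, move to (7,8). |black|=2
Step 4: on WHITE (7,8): turn R to W, flip to black, move to (7,7). |black|=3
Step 5: on WHITE (7,7): turn R to N, flip to black, move to (6,7). |black|=4
Step 6: on WHITE (6,7): turn R to E, flip to black, move to (6,8). |black|=5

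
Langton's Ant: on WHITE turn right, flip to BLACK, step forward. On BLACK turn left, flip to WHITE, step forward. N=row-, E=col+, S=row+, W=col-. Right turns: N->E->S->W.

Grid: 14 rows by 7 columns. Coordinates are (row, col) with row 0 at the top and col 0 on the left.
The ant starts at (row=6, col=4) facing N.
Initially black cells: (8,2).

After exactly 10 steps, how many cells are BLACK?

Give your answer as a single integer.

Answer: 7

Derivation:
Step 1: on WHITE (6,4): turn R to E, flip to black, move to (6,5). |black|=2
Step 2: on WHITE (6,5): turn R to S, flip to black, move to (7,5). |black|=3
Step 3: on WHITE (7,5): turn R to W, flip to black, move to (7,4). |black|=4
Step 4: on WHITE (7,4): turn R to N, flip to black, move to (6,4). |black|=5
Step 5: on BLACK (6,4): turn L to W, flip to white, move to (6,3). |black|=4
Step 6: on WHITE (6,3): turn R to N, flip to black, move to (5,3). |black|=5
Step 7: on WHITE (5,3): turn R to E, flip to black, move to (5,4). |black|=6
Step 8: on WHITE (5,4): turn R to S, flip to black, move to (6,4). |black|=7
Step 9: on WHITE (6,4): turn R to W, flip to black, move to (6,3). |black|=8
Step 10: on BLACK (6,3): turn L to S, flip to white, move to (7,3). |black|=7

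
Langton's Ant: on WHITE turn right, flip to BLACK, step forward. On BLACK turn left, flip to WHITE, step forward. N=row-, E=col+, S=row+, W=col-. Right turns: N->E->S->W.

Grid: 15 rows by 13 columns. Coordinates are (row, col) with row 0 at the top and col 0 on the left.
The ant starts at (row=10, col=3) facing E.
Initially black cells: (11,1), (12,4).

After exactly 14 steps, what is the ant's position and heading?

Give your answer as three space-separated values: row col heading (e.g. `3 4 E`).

Step 1: on WHITE (10,3): turn R to S, flip to black, move to (11,3). |black|=3
Step 2: on WHITE (11,3): turn R to W, flip to black, move to (11,2). |black|=4
Step 3: on WHITE (11,2): turn R to N, flip to black, move to (10,2). |black|=5
Step 4: on WHITE (10,2): turn R to E, flip to black, move to (10,3). |black|=6
Step 5: on BLACK (10,3): turn L to N, flip to white, move to (9,3). |black|=5
Step 6: on WHITE (9,3): turn R to E, flip to black, move to (9,4). |black|=6
Step 7: on WHITE (9,4): turn R to S, flip to black, move to (10,4). |black|=7
Step 8: on WHITE (10,4): turn R to W, flip to black, move to (10,3). |black|=8
Step 9: on WHITE (10,3): turn R to N, flip to black, move to (9,3). |black|=9
Step 10: on BLACK (9,3): turn L to W, flip to white, move to (9,2). |black|=8
Step 11: on WHITE (9,2): turn R to N, flip to black, move to (8,2). |black|=9
Step 12: on WHITE (8,2): turn R to E, flip to black, move to (8,3). |black|=10
Step 13: on WHITE (8,3): turn R to S, flip to black, move to (9,3). |black|=11
Step 14: on WHITE (9,3): turn R to W, flip to black, move to (9,2). |black|=12

Answer: 9 2 W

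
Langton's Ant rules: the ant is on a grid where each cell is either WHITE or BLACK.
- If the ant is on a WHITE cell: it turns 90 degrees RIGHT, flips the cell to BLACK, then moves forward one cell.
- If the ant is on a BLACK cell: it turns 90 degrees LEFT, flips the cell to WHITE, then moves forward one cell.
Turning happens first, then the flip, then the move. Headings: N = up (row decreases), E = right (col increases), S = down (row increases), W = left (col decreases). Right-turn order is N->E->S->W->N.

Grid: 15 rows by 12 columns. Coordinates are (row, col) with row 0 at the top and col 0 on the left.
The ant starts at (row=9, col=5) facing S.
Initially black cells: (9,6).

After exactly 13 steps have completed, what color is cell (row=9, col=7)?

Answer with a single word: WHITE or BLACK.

Answer: BLACK

Derivation:
Step 1: on WHITE (9,5): turn R to W, flip to black, move to (9,4). |black|=2
Step 2: on WHITE (9,4): turn R to N, flip to black, move to (8,4). |black|=3
Step 3: on WHITE (8,4): turn R to E, flip to black, move to (8,5). |black|=4
Step 4: on WHITE (8,5): turn R to S, flip to black, move to (9,5). |black|=5
Step 5: on BLACK (9,5): turn L to E, flip to white, move to (9,6). |black|=4
Step 6: on BLACK (9,6): turn L to N, flip to white, move to (8,6). |black|=3
Step 7: on WHITE (8,6): turn R to E, flip to black, move to (8,7). |black|=4
Step 8: on WHITE (8,7): turn R to S, flip to black, move to (9,7). |black|=5
Step 9: on WHITE (9,7): turn R to W, flip to black, move to (9,6). |black|=6
Step 10: on WHITE (9,6): turn R to N, flip to black, move to (8,6). |black|=7
Step 11: on BLACK (8,6): turn L to W, flip to white, move to (8,5). |black|=6
Step 12: on BLACK (8,5): turn L to S, flip to white, move to (9,5). |black|=5
Step 13: on WHITE (9,5): turn R to W, flip to black, move to (9,4). |black|=6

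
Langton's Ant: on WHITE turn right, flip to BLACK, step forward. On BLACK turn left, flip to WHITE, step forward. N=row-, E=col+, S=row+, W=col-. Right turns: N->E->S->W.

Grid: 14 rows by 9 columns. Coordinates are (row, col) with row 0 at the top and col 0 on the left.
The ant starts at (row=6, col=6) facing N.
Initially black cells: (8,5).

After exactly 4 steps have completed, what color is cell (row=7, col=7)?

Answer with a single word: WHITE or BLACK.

Answer: BLACK

Derivation:
Step 1: on WHITE (6,6): turn R to E, flip to black, move to (6,7). |black|=2
Step 2: on WHITE (6,7): turn R to S, flip to black, move to (7,7). |black|=3
Step 3: on WHITE (7,7): turn R to W, flip to black, move to (7,6). |black|=4
Step 4: on WHITE (7,6): turn R to N, flip to black, move to (6,6). |black|=5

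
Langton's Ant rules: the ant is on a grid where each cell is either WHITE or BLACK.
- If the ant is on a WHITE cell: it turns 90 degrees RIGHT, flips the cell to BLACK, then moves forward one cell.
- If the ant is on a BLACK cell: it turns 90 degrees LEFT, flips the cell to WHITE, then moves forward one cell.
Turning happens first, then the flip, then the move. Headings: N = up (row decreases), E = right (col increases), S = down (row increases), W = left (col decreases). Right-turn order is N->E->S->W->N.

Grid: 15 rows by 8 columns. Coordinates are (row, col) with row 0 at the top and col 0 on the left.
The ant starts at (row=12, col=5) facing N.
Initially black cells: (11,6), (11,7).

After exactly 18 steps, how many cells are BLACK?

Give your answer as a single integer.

Answer: 8

Derivation:
Step 1: on WHITE (12,5): turn R to E, flip to black, move to (12,6). |black|=3
Step 2: on WHITE (12,6): turn R to S, flip to black, move to (13,6). |black|=4
Step 3: on WHITE (13,6): turn R to W, flip to black, move to (13,5). |black|=5
Step 4: on WHITE (13,5): turn R to N, flip to black, move to (12,5). |black|=6
Step 5: on BLACK (12,5): turn L to W, flip to white, move to (12,4). |black|=5
Step 6: on WHITE (12,4): turn R to N, flip to black, move to (11,4). |black|=6
Step 7: on WHITE (11,4): turn R to E, flip to black, move to (11,5). |black|=7
Step 8: on WHITE (11,5): turn R to S, flip to black, move to (12,5). |black|=8
Step 9: on WHITE (12,5): turn R to W, flip to black, move to (12,4). |black|=9
Step 10: on BLACK (12,4): turn L to S, flip to white, move to (13,4). |black|=8
Step 11: on WHITE (13,4): turn R to W, flip to black, move to (13,3). |black|=9
Step 12: on WHITE (13,3): turn R to N, flip to black, move to (12,3). |black|=10
Step 13: on WHITE (12,3): turn R to E, flip to black, move to (12,4). |black|=11
Step 14: on WHITE (12,4): turn R to S, flip to black, move to (13,4). |black|=12
Step 15: on BLACK (13,4): turn L to E, flip to white, move to (13,5). |black|=11
Step 16: on BLACK (13,5): turn L to N, flip to white, move to (12,5). |black|=10
Step 17: on BLACK (12,5): turn L to W, flip to white, move to (12,4). |black|=9
Step 18: on BLACK (12,4): turn L to S, flip to white, move to (13,4). |black|=8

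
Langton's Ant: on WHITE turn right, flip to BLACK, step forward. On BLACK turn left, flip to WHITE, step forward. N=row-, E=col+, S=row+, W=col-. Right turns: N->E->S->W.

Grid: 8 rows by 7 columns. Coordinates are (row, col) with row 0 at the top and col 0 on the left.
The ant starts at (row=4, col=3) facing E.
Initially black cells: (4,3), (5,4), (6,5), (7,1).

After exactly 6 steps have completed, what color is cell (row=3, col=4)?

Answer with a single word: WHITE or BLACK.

Answer: BLACK

Derivation:
Step 1: on BLACK (4,3): turn L to N, flip to white, move to (3,3). |black|=3
Step 2: on WHITE (3,3): turn R to E, flip to black, move to (3,4). |black|=4
Step 3: on WHITE (3,4): turn R to S, flip to black, move to (4,4). |black|=5
Step 4: on WHITE (4,4): turn R to W, flip to black, move to (4,3). |black|=6
Step 5: on WHITE (4,3): turn R to N, flip to black, move to (3,3). |black|=7
Step 6: on BLACK (3,3): turn L to W, flip to white, move to (3,2). |black|=6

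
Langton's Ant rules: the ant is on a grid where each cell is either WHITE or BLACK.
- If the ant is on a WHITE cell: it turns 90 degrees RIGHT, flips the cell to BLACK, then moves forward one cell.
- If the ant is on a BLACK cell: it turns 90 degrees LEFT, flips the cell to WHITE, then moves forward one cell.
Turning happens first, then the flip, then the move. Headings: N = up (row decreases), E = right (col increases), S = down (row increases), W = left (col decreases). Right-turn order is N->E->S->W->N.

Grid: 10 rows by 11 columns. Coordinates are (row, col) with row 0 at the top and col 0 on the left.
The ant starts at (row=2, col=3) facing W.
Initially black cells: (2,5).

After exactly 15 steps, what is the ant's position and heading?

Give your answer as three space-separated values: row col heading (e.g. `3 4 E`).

Step 1: on WHITE (2,3): turn R to N, flip to black, move to (1,3). |black|=2
Step 2: on WHITE (1,3): turn R to E, flip to black, move to (1,4). |black|=3
Step 3: on WHITE (1,4): turn R to S, flip to black, move to (2,4). |black|=4
Step 4: on WHITE (2,4): turn R to W, flip to black, move to (2,3). |black|=5
Step 5: on BLACK (2,3): turn L to S, flip to white, move to (3,3). |black|=4
Step 6: on WHITE (3,3): turn R to W, flip to black, move to (3,2). |black|=5
Step 7: on WHITE (3,2): turn R to N, flip to black, move to (2,2). |black|=6
Step 8: on WHITE (2,2): turn R to E, flip to black, move to (2,3). |black|=7
Step 9: on WHITE (2,3): turn R to S, flip to black, move to (3,3). |black|=8
Step 10: on BLACK (3,3): turn L to E, flip to white, move to (3,4). |black|=7
Step 11: on WHITE (3,4): turn R to S, flip to black, move to (4,4). |black|=8
Step 12: on WHITE (4,4): turn R to W, flip to black, move to (4,3). |black|=9
Step 13: on WHITE (4,3): turn R to N, flip to black, move to (3,3). |black|=10
Step 14: on WHITE (3,3): turn R to E, flip to black, move to (3,4). |black|=11
Step 15: on BLACK (3,4): turn L to N, flip to white, move to (2,4). |black|=10

Answer: 2 4 N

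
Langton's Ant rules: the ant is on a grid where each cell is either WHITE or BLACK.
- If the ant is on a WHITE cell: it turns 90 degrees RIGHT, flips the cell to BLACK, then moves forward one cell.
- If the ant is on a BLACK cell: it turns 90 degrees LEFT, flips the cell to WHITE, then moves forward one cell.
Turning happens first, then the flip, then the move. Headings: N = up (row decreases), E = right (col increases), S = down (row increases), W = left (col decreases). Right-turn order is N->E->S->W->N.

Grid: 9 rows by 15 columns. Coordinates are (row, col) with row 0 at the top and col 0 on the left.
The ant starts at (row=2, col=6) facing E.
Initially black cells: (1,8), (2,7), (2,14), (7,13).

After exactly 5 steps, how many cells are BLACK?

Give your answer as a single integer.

Answer: 7

Derivation:
Step 1: on WHITE (2,6): turn R to S, flip to black, move to (3,6). |black|=5
Step 2: on WHITE (3,6): turn R to W, flip to black, move to (3,5). |black|=6
Step 3: on WHITE (3,5): turn R to N, flip to black, move to (2,5). |black|=7
Step 4: on WHITE (2,5): turn R to E, flip to black, move to (2,6). |black|=8
Step 5: on BLACK (2,6): turn L to N, flip to white, move to (1,6). |black|=7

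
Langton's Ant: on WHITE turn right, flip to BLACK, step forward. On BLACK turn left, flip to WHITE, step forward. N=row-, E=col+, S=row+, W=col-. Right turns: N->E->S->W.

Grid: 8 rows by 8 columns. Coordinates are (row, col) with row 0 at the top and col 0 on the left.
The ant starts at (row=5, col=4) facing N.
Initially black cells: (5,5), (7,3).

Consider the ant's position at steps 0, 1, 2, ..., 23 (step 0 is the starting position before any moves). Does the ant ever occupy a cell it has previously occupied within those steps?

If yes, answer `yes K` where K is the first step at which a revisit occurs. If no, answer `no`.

Answer: yes 5

Derivation:
Step 1: on WHITE (5,4): turn R to E, flip to black, move to (5,5). |black|=3 — new cell
Step 2: on BLACK (5,5): turn L to N, flip to white, move to (4,5). |black|=2 — new cell
Step 3: on WHITE (4,5): turn R to E, flip to black, move to (4,6). |black|=3 — new cell
Step 4: on WHITE (4,6): turn R to S, flip to black, move to (5,6). |black|=4 — new cell
Step 5: on WHITE (5,6): turn R to W, flip to black, move to (5,5). |black|=5 — REVISIT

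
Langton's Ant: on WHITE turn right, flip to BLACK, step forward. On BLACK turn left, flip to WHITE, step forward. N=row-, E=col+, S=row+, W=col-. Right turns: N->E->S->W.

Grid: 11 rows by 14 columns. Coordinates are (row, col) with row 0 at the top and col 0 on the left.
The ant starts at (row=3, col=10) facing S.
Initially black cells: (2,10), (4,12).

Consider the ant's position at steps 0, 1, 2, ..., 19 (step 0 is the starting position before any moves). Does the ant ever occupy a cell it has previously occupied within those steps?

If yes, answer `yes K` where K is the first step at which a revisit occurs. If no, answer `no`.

Step 1: on WHITE (3,10): turn R to W, flip to black, move to (3,9). |black|=3 — new cell
Step 2: on WHITE (3,9): turn R to N, flip to black, move to (2,9). |black|=4 — new cell
Step 3: on WHITE (2,9): turn R to E, flip to black, move to (2,10). |black|=5 — new cell
Step 4: on BLACK (2,10): turn L to N, flip to white, move to (1,10). |black|=4 — new cell
Step 5: on WHITE (1,10): turn R to E, flip to black, move to (1,11). |black|=5 — new cell
Step 6: on WHITE (1,11): turn R to S, flip to black, move to (2,11). |black|=6 — new cell
Step 7: on WHITE (2,11): turn R to W, flip to black, move to (2,10). |black|=7 — REVISIT

Answer: yes 7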